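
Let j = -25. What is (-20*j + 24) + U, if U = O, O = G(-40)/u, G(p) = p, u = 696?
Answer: 45583/87 ≈ 523.94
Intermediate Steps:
O = -5/87 (O = -40/696 = -40*1/696 = -5/87 ≈ -0.057471)
U = -5/87 ≈ -0.057471
(-20*j + 24) + U = (-20*(-25) + 24) - 5/87 = (500 + 24) - 5/87 = 524 - 5/87 = 45583/87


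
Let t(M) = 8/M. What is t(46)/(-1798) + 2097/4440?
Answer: 14450263/30601960 ≈ 0.47220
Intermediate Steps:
t(46)/(-1798) + 2097/4440 = (8/46)/(-1798) + 2097/4440 = (8*(1/46))*(-1/1798) + 2097*(1/4440) = (4/23)*(-1/1798) + 699/1480 = -2/20677 + 699/1480 = 14450263/30601960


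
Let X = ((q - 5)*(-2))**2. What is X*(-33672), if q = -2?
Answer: -6599712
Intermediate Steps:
X = 196 (X = ((-2 - 5)*(-2))**2 = (-7*(-2))**2 = 14**2 = 196)
X*(-33672) = 196*(-33672) = -6599712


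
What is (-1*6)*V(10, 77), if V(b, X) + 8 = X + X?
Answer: -876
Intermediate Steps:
V(b, X) = -8 + 2*X (V(b, X) = -8 + (X + X) = -8 + 2*X)
(-1*6)*V(10, 77) = (-1*6)*(-8 + 2*77) = -6*(-8 + 154) = -6*146 = -876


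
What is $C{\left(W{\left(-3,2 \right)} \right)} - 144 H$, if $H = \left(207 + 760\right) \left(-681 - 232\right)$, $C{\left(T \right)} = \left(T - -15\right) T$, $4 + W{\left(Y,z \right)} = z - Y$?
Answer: $127133440$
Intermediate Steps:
$W{\left(Y,z \right)} = -4 + z - Y$ ($W{\left(Y,z \right)} = -4 - \left(Y - z\right) = -4 + z - Y$)
$C{\left(T \right)} = T \left(15 + T\right)$ ($C{\left(T \right)} = \left(T + 15\right) T = \left(15 + T\right) T = T \left(15 + T\right)$)
$H = -882871$ ($H = 967 \left(-913\right) = -882871$)
$C{\left(W{\left(-3,2 \right)} \right)} - 144 H = \left(-4 + 2 - -3\right) \left(15 - -1\right) - -127133424 = \left(-4 + 2 + 3\right) \left(15 + \left(-4 + 2 + 3\right)\right) + 127133424 = 1 \left(15 + 1\right) + 127133424 = 1 \cdot 16 + 127133424 = 16 + 127133424 = 127133440$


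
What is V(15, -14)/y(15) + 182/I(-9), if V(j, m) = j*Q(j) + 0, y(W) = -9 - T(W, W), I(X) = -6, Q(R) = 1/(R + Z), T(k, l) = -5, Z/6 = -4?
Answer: -359/12 ≈ -29.917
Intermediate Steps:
Z = -24 (Z = 6*(-4) = -24)
Q(R) = 1/(-24 + R) (Q(R) = 1/(R - 24) = 1/(-24 + R))
y(W) = -4 (y(W) = -9 - 1*(-5) = -9 + 5 = -4)
V(j, m) = j/(-24 + j) (V(j, m) = j/(-24 + j) + 0 = j/(-24 + j))
V(15, -14)/y(15) + 182/I(-9) = (15/(-24 + 15))/(-4) + 182/(-6) = (15/(-9))*(-1/4) + 182*(-1/6) = (15*(-1/9))*(-1/4) - 91/3 = -5/3*(-1/4) - 91/3 = 5/12 - 91/3 = -359/12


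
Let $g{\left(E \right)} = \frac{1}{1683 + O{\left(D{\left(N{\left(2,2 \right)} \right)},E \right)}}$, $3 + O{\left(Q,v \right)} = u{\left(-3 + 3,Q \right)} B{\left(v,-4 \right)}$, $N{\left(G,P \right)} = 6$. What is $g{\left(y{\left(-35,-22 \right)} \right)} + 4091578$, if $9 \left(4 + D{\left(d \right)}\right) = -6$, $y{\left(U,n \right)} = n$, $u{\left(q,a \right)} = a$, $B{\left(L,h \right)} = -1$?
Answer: $\frac{20678835215}{5054} \approx 4.0916 \cdot 10^{6}$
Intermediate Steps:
$D{\left(d \right)} = - \frac{14}{3}$ ($D{\left(d \right)} = -4 + \frac{1}{9} \left(-6\right) = -4 - \frac{2}{3} = - \frac{14}{3}$)
$O{\left(Q,v \right)} = -3 - Q$ ($O{\left(Q,v \right)} = -3 + Q \left(-1\right) = -3 - Q$)
$g{\left(E \right)} = \frac{3}{5054}$ ($g{\left(E \right)} = \frac{1}{1683 - - \frac{5}{3}} = \frac{1}{1683 + \left(-3 + \frac{14}{3}\right)} = \frac{1}{1683 + \frac{5}{3}} = \frac{1}{\frac{5054}{3}} = \frac{3}{5054}$)
$g{\left(y{\left(-35,-22 \right)} \right)} + 4091578 = \frac{3}{5054} + 4091578 = \frac{20678835215}{5054}$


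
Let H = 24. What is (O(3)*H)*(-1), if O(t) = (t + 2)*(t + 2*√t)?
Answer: -360 - 240*√3 ≈ -775.69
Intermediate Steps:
O(t) = (2 + t)*(t + 2*√t)
(O(3)*H)*(-1) = ((3² + 2*3 + 2*3^(3/2) + 4*√3)*24)*(-1) = ((9 + 6 + 2*(3*√3) + 4*√3)*24)*(-1) = ((9 + 6 + 6*√3 + 4*√3)*24)*(-1) = ((15 + 10*√3)*24)*(-1) = (360 + 240*√3)*(-1) = -360 - 240*√3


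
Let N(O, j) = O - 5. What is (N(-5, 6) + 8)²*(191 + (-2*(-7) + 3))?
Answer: 832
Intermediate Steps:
N(O, j) = -5 + O
(N(-5, 6) + 8)²*(191 + (-2*(-7) + 3)) = ((-5 - 5) + 8)²*(191 + (-2*(-7) + 3)) = (-10 + 8)²*(191 + (14 + 3)) = (-2)²*(191 + 17) = 4*208 = 832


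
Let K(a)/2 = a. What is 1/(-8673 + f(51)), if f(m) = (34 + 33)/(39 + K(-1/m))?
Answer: -1987/17229834 ≈ -0.00011532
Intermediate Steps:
K(a) = 2*a
f(m) = 67/(39 - 2/m) (f(m) = (34 + 33)/(39 + 2*(-1/m)) = 67/(39 - 2/m))
1/(-8673 + f(51)) = 1/(-8673 + 67*51/(-2 + 39*51)) = 1/(-8673 + 67*51/(-2 + 1989)) = 1/(-8673 + 67*51/1987) = 1/(-8673 + 67*51*(1/1987)) = 1/(-8673 + 3417/1987) = 1/(-17229834/1987) = -1987/17229834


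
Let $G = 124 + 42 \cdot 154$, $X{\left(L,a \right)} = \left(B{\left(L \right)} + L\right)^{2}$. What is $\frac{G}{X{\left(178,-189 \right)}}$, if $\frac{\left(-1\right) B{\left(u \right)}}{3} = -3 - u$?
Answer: $\frac{64}{5047} \approx 0.012681$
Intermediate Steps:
$B{\left(u \right)} = 9 + 3 u$ ($B{\left(u \right)} = - 3 \left(-3 - u\right) = 9 + 3 u$)
$X{\left(L,a \right)} = \left(9 + 4 L\right)^{2}$ ($X{\left(L,a \right)} = \left(\left(9 + 3 L\right) + L\right)^{2} = \left(9 + 4 L\right)^{2}$)
$G = 6592$ ($G = 124 + 6468 = 6592$)
$\frac{G}{X{\left(178,-189 \right)}} = \frac{6592}{\left(9 + 4 \cdot 178\right)^{2}} = \frac{6592}{\left(9 + 712\right)^{2}} = \frac{6592}{721^{2}} = \frac{6592}{519841} = 6592 \cdot \frac{1}{519841} = \frac{64}{5047}$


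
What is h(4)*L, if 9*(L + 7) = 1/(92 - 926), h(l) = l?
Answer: -105086/3753 ≈ -28.001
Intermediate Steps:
L = -52543/7506 (L = -7 + 1/(9*(92 - 926)) = -7 + (⅑)/(-834) = -7 + (⅑)*(-1/834) = -7 - 1/7506 = -52543/7506 ≈ -7.0001)
h(4)*L = 4*(-52543/7506) = -105086/3753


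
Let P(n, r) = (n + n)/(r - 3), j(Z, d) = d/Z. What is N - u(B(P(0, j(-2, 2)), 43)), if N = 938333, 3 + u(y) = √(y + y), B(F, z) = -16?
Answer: 938336 - 4*I*√2 ≈ 9.3834e+5 - 5.6569*I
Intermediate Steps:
P(n, r) = 2*n/(-3 + r) (P(n, r) = (2*n)/(-3 + r) = 2*n/(-3 + r))
u(y) = -3 + √2*√y (u(y) = -3 + √(y + y) = -3 + √(2*y) = -3 + √2*√y)
N - u(B(P(0, j(-2, 2)), 43)) = 938333 - (-3 + √2*√(-16)) = 938333 - (-3 + √2*(4*I)) = 938333 - (-3 + 4*I*√2) = 938333 + (3 - 4*I*√2) = 938336 - 4*I*√2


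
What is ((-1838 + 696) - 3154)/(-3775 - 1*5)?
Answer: 358/315 ≈ 1.1365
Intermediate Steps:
((-1838 + 696) - 3154)/(-3775 - 1*5) = (-1142 - 3154)/(-3775 - 5) = -4296/(-3780) = -4296*(-1/3780) = 358/315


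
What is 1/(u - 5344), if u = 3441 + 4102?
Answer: 1/2199 ≈ 0.00045475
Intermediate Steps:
u = 7543
1/(u - 5344) = 1/(7543 - 5344) = 1/2199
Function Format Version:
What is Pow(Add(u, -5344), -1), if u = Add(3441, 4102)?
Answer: Rational(1, 2199) ≈ 0.00045475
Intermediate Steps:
u = 7543
Pow(Add(u, -5344), -1) = Pow(Add(7543, -5344), -1) = Pow(2199, -1) = Rational(1, 2199)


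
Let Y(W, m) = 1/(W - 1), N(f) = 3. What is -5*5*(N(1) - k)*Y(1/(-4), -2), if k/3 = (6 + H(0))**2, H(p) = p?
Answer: -2100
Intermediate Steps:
k = 108 (k = 3*(6 + 0)**2 = 3*6**2 = 3*36 = 108)
Y(W, m) = 1/(-1 + W)
-5*5*(N(1) - k)*Y(1/(-4), -2) = -5*5*(3 - 1*108)/(-1 + 1/(-4)) = -5*5*(3 - 108)/(-1 - 1/4) = -5*5*(-105)/(-5/4) = -(-2625)*(-4)/5 = -5*420 = -2100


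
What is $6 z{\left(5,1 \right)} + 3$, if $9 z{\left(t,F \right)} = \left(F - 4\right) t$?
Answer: $-7$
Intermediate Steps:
$z{\left(t,F \right)} = \frac{t \left(-4 + F\right)}{9}$ ($z{\left(t,F \right)} = \frac{\left(F - 4\right) t}{9} = \frac{\left(-4 + F\right) t}{9} = \frac{t \left(-4 + F\right)}{9}$)
$6 z{\left(5,1 \right)} + 3 = 6 \cdot \frac{1}{9} \cdot 5 \left(-4 + 1\right) + 3 = 6 \cdot \frac{1}{9} \cdot 5 \left(-3\right) + 3 = 6 \left(- \frac{5}{3}\right) + 3 = -10 + 3 = -7$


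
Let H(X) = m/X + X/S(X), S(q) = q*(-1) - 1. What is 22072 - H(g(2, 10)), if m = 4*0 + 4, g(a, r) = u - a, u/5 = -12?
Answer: 41740196/1891 ≈ 22073.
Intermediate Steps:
u = -60 (u = 5*(-12) = -60)
S(q) = -1 - q (S(q) = -q - 1 = -1 - q)
g(a, r) = -60 - a
m = 4 (m = 0 + 4 = 4)
H(X) = 4/X + X/(-1 - X)
22072 - H(g(2, 10)) = 22072 - (4/(-60 - 1*2) - (-60 - 1*2)/(1 + (-60 - 1*2))) = 22072 - (4/(-60 - 2) - (-60 - 2)/(1 + (-60 - 2))) = 22072 - (4/(-62) - 1*(-62)/(1 - 62)) = 22072 - (4*(-1/62) - 1*(-62)/(-61)) = 22072 - (-2/31 - 1*(-62)*(-1/61)) = 22072 - (-2/31 - 62/61) = 22072 - 1*(-2044/1891) = 22072 + 2044/1891 = 41740196/1891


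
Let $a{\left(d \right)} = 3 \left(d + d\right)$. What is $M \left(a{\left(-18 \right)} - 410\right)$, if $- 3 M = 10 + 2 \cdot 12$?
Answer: $\frac{17612}{3} \approx 5870.7$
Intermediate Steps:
$M = - \frac{34}{3}$ ($M = - \frac{10 + 2 \cdot 12}{3} = - \frac{10 + 24}{3} = \left(- \frac{1}{3}\right) 34 = - \frac{34}{3} \approx -11.333$)
$a{\left(d \right)} = 6 d$ ($a{\left(d \right)} = 3 \cdot 2 d = 6 d$)
$M \left(a{\left(-18 \right)} - 410\right) = - \frac{34 \left(6 \left(-18\right) - 410\right)}{3} = - \frac{34 \left(-108 - 410\right)}{3} = \left(- \frac{34}{3}\right) \left(-518\right) = \frac{17612}{3}$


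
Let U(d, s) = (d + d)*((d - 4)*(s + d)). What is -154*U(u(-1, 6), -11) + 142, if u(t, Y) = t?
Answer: 18622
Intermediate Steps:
U(d, s) = 2*d*(-4 + d)*(d + s) (U(d, s) = (2*d)*((-4 + d)*(d + s)) = 2*d*(-4 + d)*(d + s))
-154*U(u(-1, 6), -11) + 142 = -308*(-1)*((-1)**2 - 4*(-1) - 4*(-11) - 1*(-11)) + 142 = -308*(-1)*(1 + 4 + 44 + 11) + 142 = -308*(-1)*60 + 142 = -154*(-120) + 142 = 18480 + 142 = 18622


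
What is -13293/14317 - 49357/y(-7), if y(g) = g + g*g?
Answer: -101028925/85902 ≈ -1176.1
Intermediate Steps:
y(g) = g + g**2
-13293/14317 - 49357/y(-7) = -13293/14317 - 49357*(-1/(7*(1 - 7))) = -13293*1/14317 - 49357/((-7*(-6))) = -13293/14317 - 49357/42 = -13293/14317 - 49357*1/42 = -13293/14317 - 7051/6 = -101028925/85902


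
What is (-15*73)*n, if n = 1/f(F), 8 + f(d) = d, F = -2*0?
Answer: 1095/8 ≈ 136.88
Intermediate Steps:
F = 0
f(d) = -8 + d
n = -⅛ (n = 1/(-8 + 0) = 1/(-8) = -⅛ ≈ -0.12500)
(-15*73)*n = -15*73*(-⅛) = -1095*(-⅛) = 1095/8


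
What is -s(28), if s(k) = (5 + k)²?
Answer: -1089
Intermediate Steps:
-s(28) = -(5 + 28)² = -1*33² = -1*1089 = -1089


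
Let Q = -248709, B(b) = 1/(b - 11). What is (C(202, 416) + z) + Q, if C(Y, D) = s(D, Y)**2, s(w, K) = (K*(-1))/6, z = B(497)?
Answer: -120321719/486 ≈ -2.4758e+5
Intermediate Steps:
B(b) = 1/(-11 + b)
z = 1/486 (z = 1/(-11 + 497) = 1/486 ≈ 0.0020576)
s(w, K) = -K/6 (s(w, K) = -K*(1/6) = -K/6)
C(Y, D) = Y**2/36 (C(Y, D) = (-Y/6)**2 = Y**2/36)
(C(202, 416) + z) + Q = ((1/36)*202**2 + 1/486) - 248709 = ((1/36)*40804 + 1/486) - 248709 = (10201/9 + 1/486) - 248709 = 550855/486 - 248709 = -120321719/486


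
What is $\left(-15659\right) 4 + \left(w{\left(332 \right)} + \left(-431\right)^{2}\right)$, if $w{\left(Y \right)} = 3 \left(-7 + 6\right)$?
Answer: $123122$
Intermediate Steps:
$w{\left(Y \right)} = -3$ ($w{\left(Y \right)} = 3 \left(-1\right) = -3$)
$\left(-15659\right) 4 + \left(w{\left(332 \right)} + \left(-431\right)^{2}\right) = \left(-15659\right) 4 - \left(3 - \left(-431\right)^{2}\right) = -62636 + \left(-3 + 185761\right) = -62636 + 185758 = 123122$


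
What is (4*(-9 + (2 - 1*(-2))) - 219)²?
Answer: 57121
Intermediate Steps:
(4*(-9 + (2 - 1*(-2))) - 219)² = (4*(-9 + (2 + 2)) - 219)² = (4*(-9 + 4) - 219)² = (4*(-5) - 219)² = (-20 - 219)² = (-239)² = 57121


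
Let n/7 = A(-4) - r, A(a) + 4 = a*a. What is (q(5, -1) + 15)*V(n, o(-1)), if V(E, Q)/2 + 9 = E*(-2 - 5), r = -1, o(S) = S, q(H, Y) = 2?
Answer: -21964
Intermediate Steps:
A(a) = -4 + a² (A(a) = -4 + a*a = -4 + a²)
n = 91 (n = 7*((-4 + (-4)²) - 1*(-1)) = 7*((-4 + 16) + 1) = 7*(12 + 1) = 7*13 = 91)
V(E, Q) = -18 - 14*E (V(E, Q) = -18 + 2*(E*(-2 - 5)) = -18 + 2*(E*(-7)) = -18 + 2*(-7*E) = -18 - 14*E)
(q(5, -1) + 15)*V(n, o(-1)) = (2 + 15)*(-18 - 14*91) = 17*(-18 - 1274) = 17*(-1292) = -21964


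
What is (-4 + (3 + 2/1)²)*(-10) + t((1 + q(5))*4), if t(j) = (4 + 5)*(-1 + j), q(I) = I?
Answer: -3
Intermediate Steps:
t(j) = -9 + 9*j (t(j) = 9*(-1 + j) = -9 + 9*j)
(-4 + (3 + 2/1)²)*(-10) + t((1 + q(5))*4) = (-4 + (3 + 2/1)²)*(-10) + (-9 + 9*((1 + 5)*4)) = (-4 + (3 + 2*1)²)*(-10) + (-9 + 9*(6*4)) = (-4 + (3 + 2)²)*(-10) + (-9 + 9*24) = (-4 + 5²)*(-10) + (-9 + 216) = (-4 + 25)*(-10) + 207 = 21*(-10) + 207 = -210 + 207 = -3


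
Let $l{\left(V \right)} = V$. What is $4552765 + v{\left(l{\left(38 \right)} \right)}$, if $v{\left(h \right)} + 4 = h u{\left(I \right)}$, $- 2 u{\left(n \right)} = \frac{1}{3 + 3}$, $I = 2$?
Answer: $\frac{27316547}{6} \approx 4.5528 \cdot 10^{6}$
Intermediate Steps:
$u{\left(n \right)} = - \frac{1}{12}$ ($u{\left(n \right)} = - \frac{1}{2 \left(3 + 3\right)} = - \frac{1}{2 \cdot 6} = \left(- \frac{1}{2}\right) \frac{1}{6} = - \frac{1}{12}$)
$v{\left(h \right)} = -4 - \frac{h}{12}$ ($v{\left(h \right)} = -4 + h \left(- \frac{1}{12}\right) = -4 - \frac{h}{12}$)
$4552765 + v{\left(l{\left(38 \right)} \right)} = 4552765 - \frac{43}{6} = \frac{27316547}{6}$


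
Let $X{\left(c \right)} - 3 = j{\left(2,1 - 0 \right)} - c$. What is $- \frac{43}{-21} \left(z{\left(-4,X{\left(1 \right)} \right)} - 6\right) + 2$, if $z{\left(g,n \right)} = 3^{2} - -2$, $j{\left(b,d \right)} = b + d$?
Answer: $\frac{257}{21} \approx 12.238$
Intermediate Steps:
$X{\left(c \right)} = 6 - c$ ($X{\left(c \right)} = 3 - \left(-3 + c\right) = 6 - c$)
$z{\left(g,n \right)} = 11$ ($z{\left(g,n \right)} = 9 + 2 = 11$)
$- \frac{43}{-21} \left(z{\left(-4,X{\left(1 \right)} \right)} - 6\right) + 2 = - \frac{43}{-21} \left(11 - 6\right) + 2 = \left(-43\right) \left(- \frac{1}{21}\right) \left(11 - 6\right) + 2 = \frac{43}{21} \cdot 5 + 2 = \frac{215}{21} + 2 = \frac{257}{21}$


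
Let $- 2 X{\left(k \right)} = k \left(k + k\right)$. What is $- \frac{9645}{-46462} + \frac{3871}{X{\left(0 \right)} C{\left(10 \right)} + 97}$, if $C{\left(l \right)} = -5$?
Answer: $\frac{180789967}{4506814} \approx 40.115$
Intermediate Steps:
$X{\left(k \right)} = - k^{2}$ ($X{\left(k \right)} = - \frac{k \left(k + k\right)}{2} = - \frac{k 2 k}{2} = - \frac{2 k^{2}}{2} = - k^{2}$)
$- \frac{9645}{-46462} + \frac{3871}{X{\left(0 \right)} C{\left(10 \right)} + 97} = - \frac{9645}{-46462} + \frac{3871}{- 0^{2} \left(-5\right) + 97} = \left(-9645\right) \left(- \frac{1}{46462}\right) + \frac{3871}{\left(-1\right) 0 \left(-5\right) + 97} = \frac{9645}{46462} + \frac{3871}{0 \left(-5\right) + 97} = \frac{9645}{46462} + \frac{3871}{0 + 97} = \frac{9645}{46462} + \frac{3871}{97} = \frac{180789967}{4506814}$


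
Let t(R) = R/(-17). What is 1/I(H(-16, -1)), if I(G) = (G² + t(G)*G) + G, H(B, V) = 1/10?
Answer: 850/93 ≈ 9.1398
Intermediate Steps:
t(R) = -R/17 (t(R) = R*(-1/17) = -R/17)
H(B, V) = ⅒
I(G) = G + 16*G²/17 (I(G) = (G² + (-G/17)*G) + G = (G² - G²/17) + G = 16*G²/17 + G = G + 16*G²/17)
1/I(H(-16, -1)) = 1/((1/17)*(⅒)*(17 + 16*(⅒))) = 1/((1/17)*(⅒)*(17 + 8/5)) = 1/((1/17)*(⅒)*(93/5)) = 1/(93/850) = 850/93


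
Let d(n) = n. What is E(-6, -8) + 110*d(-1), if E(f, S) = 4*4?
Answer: -94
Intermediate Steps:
E(f, S) = 16
E(-6, -8) + 110*d(-1) = 16 + 110*(-1) = 16 - 110 = -94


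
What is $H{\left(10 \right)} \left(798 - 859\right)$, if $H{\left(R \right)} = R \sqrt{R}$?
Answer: $- 610 \sqrt{10} \approx -1929.0$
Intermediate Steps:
$H{\left(R \right)} = R^{\frac{3}{2}}$
$H{\left(10 \right)} \left(798 - 859\right) = 10^{\frac{3}{2}} \left(798 - 859\right) = 10 \sqrt{10} \left(-61\right) = - 610 \sqrt{10}$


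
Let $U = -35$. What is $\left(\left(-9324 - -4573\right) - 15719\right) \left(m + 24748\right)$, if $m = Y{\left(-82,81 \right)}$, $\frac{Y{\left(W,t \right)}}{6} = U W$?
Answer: $-859084960$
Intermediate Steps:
$Y{\left(W,t \right)} = - 210 W$ ($Y{\left(W,t \right)} = 6 \left(- 35 W\right) = - 210 W$)
$m = 17220$ ($m = \left(-210\right) \left(-82\right) = 17220$)
$\left(\left(-9324 - -4573\right) - 15719\right) \left(m + 24748\right) = \left(\left(-9324 - -4573\right) - 15719\right) \left(17220 + 24748\right) = \left(\left(-9324 + 4573\right) - 15719\right) 41968 = \left(-4751 - 15719\right) 41968 = \left(-20470\right) 41968 = -859084960$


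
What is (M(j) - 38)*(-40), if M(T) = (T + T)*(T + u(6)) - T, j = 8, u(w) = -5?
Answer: -80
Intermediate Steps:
M(T) = -T + 2*T*(-5 + T) (M(T) = (T + T)*(T - 5) - T = (2*T)*(-5 + T) - T = 2*T*(-5 + T) - T = -T + 2*T*(-5 + T))
(M(j) - 38)*(-40) = (8*(-11 + 2*8) - 38)*(-40) = (8*(-11 + 16) - 38)*(-40) = (8*5 - 38)*(-40) = (40 - 38)*(-40) = 2*(-40) = -80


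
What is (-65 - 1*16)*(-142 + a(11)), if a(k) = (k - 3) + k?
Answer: 9963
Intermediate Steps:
a(k) = -3 + 2*k (a(k) = (-3 + k) + k = -3 + 2*k)
(-65 - 1*16)*(-142 + a(11)) = (-65 - 1*16)*(-142 + (-3 + 2*11)) = (-65 - 16)*(-142 + (-3 + 22)) = -81*(-142 + 19) = -81*(-123) = 9963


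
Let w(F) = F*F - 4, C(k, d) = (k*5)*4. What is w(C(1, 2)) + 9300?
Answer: 9696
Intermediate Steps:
C(k, d) = 20*k (C(k, d) = (5*k)*4 = 20*k)
w(F) = -4 + F² (w(F) = F² - 4 = -4 + F²)
w(C(1, 2)) + 9300 = (-4 + (20*1)²) + 9300 = (-4 + 20²) + 9300 = (-4 + 400) + 9300 = 396 + 9300 = 9696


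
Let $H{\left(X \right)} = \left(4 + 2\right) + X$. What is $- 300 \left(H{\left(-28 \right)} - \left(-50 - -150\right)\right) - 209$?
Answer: $36391$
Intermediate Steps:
$H{\left(X \right)} = 6 + X$
$- 300 \left(H{\left(-28 \right)} - \left(-50 - -150\right)\right) - 209 = - 300 \left(\left(6 - 28\right) - \left(-50 - -150\right)\right) - 209 = - 300 \left(-22 - \left(-50 + 150\right)\right) - 209 = - 300 \left(-22 - 100\right) - 209 = \left(-300\right) \left(-122\right) - 209 = 36600 - 209 = 36391$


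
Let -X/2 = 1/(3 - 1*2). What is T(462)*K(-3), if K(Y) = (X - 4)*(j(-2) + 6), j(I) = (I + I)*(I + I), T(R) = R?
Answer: -60984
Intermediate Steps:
j(I) = 4*I² (j(I) = (2*I)*(2*I) = 4*I²)
X = -2 (X = -2/(3 - 1*2) = -2/(3 - 2) = -2/1 = -2*1 = -2)
K(Y) = -132 (K(Y) = (-2 - 4)*(4*(-2)² + 6) = -6*(4*4 + 6) = -6*(16 + 6) = -6*22 = -132)
T(462)*K(-3) = 462*(-132) = -60984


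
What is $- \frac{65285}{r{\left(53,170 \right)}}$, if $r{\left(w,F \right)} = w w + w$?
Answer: $- \frac{65285}{2862} \approx -22.811$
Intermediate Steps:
$r{\left(w,F \right)} = w + w^{2}$ ($r{\left(w,F \right)} = w^{2} + w = w + w^{2}$)
$- \frac{65285}{r{\left(53,170 \right)}} = - \frac{65285}{53 \left(1 + 53\right)} = - \frac{65285}{53 \cdot 54} = - \frac{65285}{2862}$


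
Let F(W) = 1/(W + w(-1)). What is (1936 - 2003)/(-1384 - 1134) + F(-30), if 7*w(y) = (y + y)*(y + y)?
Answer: -956/129677 ≈ -0.0073722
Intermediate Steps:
w(y) = 4*y²/7 (w(y) = ((y + y)*(y + y))/7 = ((2*y)*(2*y))/7 = (4*y²)/7 = 4*y²/7)
F(W) = 1/(4/7 + W) (F(W) = 1/(W + (4/7)*(-1)²) = 1/(W + (4/7)*1) = 1/(W + 4/7) = 1/(4/7 + W))
(1936 - 2003)/(-1384 - 1134) + F(-30) = (1936 - 2003)/(-1384 - 1134) + 7/(4 + 7*(-30)) = -67/(-2518) + 7/(4 - 210) = -67*(-1/2518) + 7/(-206) = 67/2518 + 7*(-1/206) = 67/2518 - 7/206 = -956/129677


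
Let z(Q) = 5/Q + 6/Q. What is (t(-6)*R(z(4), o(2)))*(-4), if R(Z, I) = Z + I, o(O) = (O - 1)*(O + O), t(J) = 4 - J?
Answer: -270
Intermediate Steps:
z(Q) = 11/Q
o(O) = 2*O*(-1 + O) (o(O) = (-1 + O)*(2*O) = 2*O*(-1 + O))
R(Z, I) = I + Z
(t(-6)*R(z(4), o(2)))*(-4) = ((4 - 1*(-6))*(2*2*(-1 + 2) + 11/4))*(-4) = ((4 + 6)*(2*2*1 + 11*(1/4)))*(-4) = (10*(4 + 11/4))*(-4) = (10*(27/4))*(-4) = (135/2)*(-4) = -270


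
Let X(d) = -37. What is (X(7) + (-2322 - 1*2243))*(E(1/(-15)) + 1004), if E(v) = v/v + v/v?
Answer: -4629612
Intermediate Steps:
E(v) = 2 (E(v) = 1 + 1 = 2)
(X(7) + (-2322 - 1*2243))*(E(1/(-15)) + 1004) = (-37 + (-2322 - 1*2243))*(2 + 1004) = (-37 + (-2322 - 2243))*1006 = (-37 - 4565)*1006 = -4602*1006 = -4629612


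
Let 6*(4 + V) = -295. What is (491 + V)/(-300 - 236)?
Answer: -2627/3216 ≈ -0.81685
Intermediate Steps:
V = -319/6 (V = -4 + (⅙)*(-295) = -4 - 295/6 = -319/6 ≈ -53.167)
(491 + V)/(-300 - 236) = (491 - 319/6)/(-300 - 236) = (2627/6)/(-536) = (2627/6)*(-1/536) = -2627/3216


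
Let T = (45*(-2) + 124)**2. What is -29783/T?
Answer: -29783/1156 ≈ -25.764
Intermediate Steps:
T = 1156 (T = (-90 + 124)**2 = 34**2 = 1156)
-29783/T = -29783/1156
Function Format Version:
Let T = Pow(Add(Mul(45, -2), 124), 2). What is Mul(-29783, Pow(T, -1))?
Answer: Rational(-29783, 1156) ≈ -25.764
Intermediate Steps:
T = 1156 (T = Pow(Add(-90, 124), 2) = Pow(34, 2) = 1156)
Mul(-29783, Pow(T, -1)) = Mul(-29783, Pow(1156, -1)) = Mul(-29783, Rational(1, 1156)) = Rational(-29783, 1156)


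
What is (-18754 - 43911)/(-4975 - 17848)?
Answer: 62665/22823 ≈ 2.7457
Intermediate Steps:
(-18754 - 43911)/(-4975 - 17848) = -62665/(-22823) = -62665*(-1/22823) = 62665/22823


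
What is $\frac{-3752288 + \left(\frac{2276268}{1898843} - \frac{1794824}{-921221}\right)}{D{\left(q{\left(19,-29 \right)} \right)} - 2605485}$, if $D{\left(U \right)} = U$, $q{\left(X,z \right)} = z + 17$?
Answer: $\frac{211732240826180884}{147021812015671761} \approx 1.4401$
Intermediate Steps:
$q{\left(X,z \right)} = 17 + z$
$\frac{-3752288 + \left(\frac{2276268}{1898843} - \frac{1794824}{-921221}\right)}{D{\left(q{\left(19,-29 \right)} \right)} - 2605485} = \frac{-3752288 + \left(\frac{2276268}{1898843} - \frac{1794824}{-921221}\right)}{\left(17 - 29\right) - 2605485} = \frac{-3752288 + \left(2276268 \cdot \frac{1}{1898843} - - \frac{1794824}{921221}\right)}{-12 - 2605485} = \frac{-3752288 + \left(\frac{73428}{61253} + \frac{1794824}{921221}\right)}{-2605497} = \left(-3752288 + \frac{177581770060}{56427549913}\right) \left(- \frac{1}{2605497}\right) = \left(- \frac{211732240826180884}{56427549913}\right) \left(- \frac{1}{2605497}\right) = \frac{211732240826180884}{147021812015671761}$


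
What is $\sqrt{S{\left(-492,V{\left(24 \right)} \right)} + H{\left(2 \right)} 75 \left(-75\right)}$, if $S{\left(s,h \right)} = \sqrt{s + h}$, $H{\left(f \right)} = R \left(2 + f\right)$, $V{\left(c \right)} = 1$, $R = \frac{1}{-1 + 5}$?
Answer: $\sqrt{-5625 + i \sqrt{491}} \approx 0.1477 + 75.0 i$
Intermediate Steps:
$R = \frac{1}{4} \approx 0.25$
$H{\left(f \right)} = \frac{1}{2} + \frac{f}{4}$ ($H{\left(f \right)} = \frac{2 + f}{4} = \frac{1}{2} + \frac{f}{4}$)
$S{\left(s,h \right)} = \sqrt{h + s}$
$\sqrt{S{\left(-492,V{\left(24 \right)} \right)} + H{\left(2 \right)} 75 \left(-75\right)} = \sqrt{\sqrt{1 - 492} + \left(\frac{1}{2} + \frac{1}{4} \cdot 2\right) 75 \left(-75\right)} = \sqrt{\sqrt{-491} + \left(\frac{1}{2} + \frac{1}{2}\right) 75 \left(-75\right)} = \sqrt{i \sqrt{491} + 1 \cdot 75 \left(-75\right)} = \sqrt{i \sqrt{491} + 75 \left(-75\right)} = \sqrt{i \sqrt{491} - 5625} = \sqrt{-5625 + i \sqrt{491}}$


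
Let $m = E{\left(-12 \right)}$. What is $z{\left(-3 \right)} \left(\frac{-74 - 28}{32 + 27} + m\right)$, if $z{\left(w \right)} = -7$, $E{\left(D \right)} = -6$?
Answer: $\frac{3192}{59} \approx 54.102$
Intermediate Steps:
$m = -6$
$z{\left(-3 \right)} \left(\frac{-74 - 28}{32 + 27} + m\right) = - 7 \left(\frac{-74 - 28}{32 + 27} - 6\right) = - 7 \left(- \frac{102}{59} - 6\right) = \left(-7\right) \left(- \frac{456}{59}\right) = \frac{3192}{59}$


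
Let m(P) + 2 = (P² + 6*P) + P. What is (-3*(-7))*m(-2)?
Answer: -252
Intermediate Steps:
m(P) = -2 + P² + 7*P (m(P) = -2 + ((P² + 6*P) + P) = -2 + (P² + 7*P) = -2 + P² + 7*P)
(-3*(-7))*m(-2) = (-3*(-7))*(-2 + (-2)² + 7*(-2)) = 21*(-2 + 4 - 14) = 21*(-12) = -252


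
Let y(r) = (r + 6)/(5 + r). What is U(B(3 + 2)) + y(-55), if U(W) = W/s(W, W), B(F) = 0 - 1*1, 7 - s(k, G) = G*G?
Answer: 61/75 ≈ 0.81333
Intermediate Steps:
s(k, G) = 7 - G² (s(k, G) = 7 - G*G = 7 - G²)
B(F) = -1 (B(F) = 0 - 1 = -1)
y(r) = (6 + r)/(5 + r)
U(W) = W/(7 - W²)
U(B(3 + 2)) + y(-55) = -1*(-1)/(-7 + (-1)²) + (6 - 55)/(5 - 55) = -1*(-1)/(-7 + 1) - 49/(-50) = -1*(-1)/(-6) - 1/50*(-49) = -1*(-1)*(-⅙) + 49/50 = -⅙ + 49/50 = 61/75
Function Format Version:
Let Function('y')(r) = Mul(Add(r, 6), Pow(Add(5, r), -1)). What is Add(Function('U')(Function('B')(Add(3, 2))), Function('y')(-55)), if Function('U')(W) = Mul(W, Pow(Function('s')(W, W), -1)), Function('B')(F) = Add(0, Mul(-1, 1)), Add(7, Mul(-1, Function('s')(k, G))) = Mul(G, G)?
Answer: Rational(61, 75) ≈ 0.81333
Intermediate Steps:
Function('s')(k, G) = Add(7, Mul(-1, Pow(G, 2))) (Function('s')(k, G) = Add(7, Mul(-1, Mul(G, G))) = Add(7, Mul(-1, Pow(G, 2))))
Function('B')(F) = -1 (Function('B')(F) = Add(0, -1) = -1)
Function('y')(r) = Mul(Pow(Add(5, r), -1), Add(6, r)) (Function('y')(r) = Mul(Add(6, r), Pow(Add(5, r), -1)) = Mul(Pow(Add(5, r), -1), Add(6, r)))
Function('U')(W) = Mul(W, Pow(Add(7, Mul(-1, Pow(W, 2))), -1))
Add(Function('U')(Function('B')(Add(3, 2))), Function('y')(-55)) = Add(Mul(-1, -1, Pow(Add(-7, Pow(-1, 2)), -1)), Mul(Pow(Add(5, -55), -1), Add(6, -55))) = Add(Mul(-1, -1, Pow(Add(-7, 1), -1)), Mul(Pow(-50, -1), -49)) = Add(Mul(-1, -1, Pow(-6, -1)), Mul(Rational(-1, 50), -49)) = Add(Mul(-1, -1, Rational(-1, 6)), Rational(49, 50)) = Add(Rational(-1, 6), Rational(49, 50)) = Rational(61, 75)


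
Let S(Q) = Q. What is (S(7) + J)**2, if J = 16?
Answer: 529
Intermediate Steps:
(S(7) + J)**2 = (7 + 16)**2 = 23**2 = 529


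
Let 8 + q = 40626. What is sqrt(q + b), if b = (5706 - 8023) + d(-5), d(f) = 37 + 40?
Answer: sqrt(38378) ≈ 195.90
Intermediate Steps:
q = 40618 (q = -8 + 40626 = 40618)
d(f) = 77
b = -2240 (b = (5706 - 8023) + 77 = -2317 + 77 = -2240)
sqrt(q + b) = sqrt(40618 - 2240) = sqrt(38378)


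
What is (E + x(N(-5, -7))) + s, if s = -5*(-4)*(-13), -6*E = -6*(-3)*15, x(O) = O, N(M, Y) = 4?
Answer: -301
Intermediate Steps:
E = -45 (E = -(-6*(-3))*15/6 = -3*15 = -⅙*270 = -45)
s = -260 (s = 20*(-13) = -260)
(E + x(N(-5, -7))) + s = (-45 + 4) - 260 = -41 - 260 = -301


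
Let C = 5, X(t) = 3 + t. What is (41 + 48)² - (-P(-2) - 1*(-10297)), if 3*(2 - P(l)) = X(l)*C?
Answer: -7127/3 ≈ -2375.7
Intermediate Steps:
P(l) = -3 - 5*l/3 (P(l) = 2 - (3 + l)*5/3 = 2 - (15 + 5*l)/3 = 2 + (-5 - 5*l/3) = -3 - 5*l/3)
(41 + 48)² - (-P(-2) - 1*(-10297)) = (41 + 48)² - (-(-3 - 5/3*(-2)) - 1*(-10297)) = 89² - (-(-3 + 10/3) + 10297) = 7921 - (-1*⅓ + 10297) = 7921 - (-⅓ + 10297) = 7921 - 1*30890/3 = 7921 - 30890/3 = -7127/3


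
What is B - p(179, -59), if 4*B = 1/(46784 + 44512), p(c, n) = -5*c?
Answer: 326839681/365184 ≈ 895.00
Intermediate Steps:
B = 1/365184 (B = 1/(4*(46784 + 44512)) = (¼)/91296 = (¼)*(1/91296) = 1/365184 ≈ 2.7383e-6)
B - p(179, -59) = 1/365184 - (-5)*179 = 1/365184 - 1*(-895) = 1/365184 + 895 = 326839681/365184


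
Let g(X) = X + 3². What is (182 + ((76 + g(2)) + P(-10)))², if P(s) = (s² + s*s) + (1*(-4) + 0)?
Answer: 216225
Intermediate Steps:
g(X) = 9 + X (g(X) = X + 9 = 9 + X)
P(s) = -4 + 2*s² (P(s) = (s² + s²) + (-4 + 0) = 2*s² - 4 = -4 + 2*s²)
(182 + ((76 + g(2)) + P(-10)))² = (182 + ((76 + (9 + 2)) + (-4 + 2*(-10)²)))² = (182 + ((76 + 11) + (-4 + 2*100)))² = (182 + (87 + (-4 + 200)))² = (182 + (87 + 196))² = (182 + 283)² = 465² = 216225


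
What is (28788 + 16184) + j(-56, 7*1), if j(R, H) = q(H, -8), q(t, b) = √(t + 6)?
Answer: 44972 + √13 ≈ 44976.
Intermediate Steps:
q(t, b) = √(6 + t)
j(R, H) = √(6 + H)
(28788 + 16184) + j(-56, 7*1) = (28788 + 16184) + √(6 + 7*1) = 44972 + √(6 + 7) = 44972 + √13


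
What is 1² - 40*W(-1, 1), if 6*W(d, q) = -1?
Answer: 23/3 ≈ 7.6667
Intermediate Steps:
W(d, q) = -⅙ (W(d, q) = (⅙)*(-1) = -⅙)
1² - 40*W(-1, 1) = 1² - 40*(-⅙) = 1 + 20/3 = 23/3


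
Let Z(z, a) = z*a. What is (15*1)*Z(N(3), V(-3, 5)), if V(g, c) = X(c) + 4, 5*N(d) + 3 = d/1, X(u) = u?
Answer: 0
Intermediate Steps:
N(d) = -⅗ + d/5 (N(d) = -⅗ + (d/1)/5 = -⅗ + (d*1)/5 = -⅗ + d/5)
V(g, c) = 4 + c (V(g, c) = c + 4 = 4 + c)
Z(z, a) = a*z
(15*1)*Z(N(3), V(-3, 5)) = (15*1)*((4 + 5)*(-⅗ + (⅕)*3)) = 15*(9*(-⅗ + ⅗)) = 15*(9*0) = 15*0 = 0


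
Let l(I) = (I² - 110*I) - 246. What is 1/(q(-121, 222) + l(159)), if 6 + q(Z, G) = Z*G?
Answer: -1/19323 ≈ -5.1752e-5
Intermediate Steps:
q(Z, G) = -6 + G*Z (q(Z, G) = -6 + Z*G = -6 + G*Z)
l(I) = -246 + I² - 110*I
1/(q(-121, 222) + l(159)) = 1/((-6 + 222*(-121)) + (-246 + 159² - 110*159)) = 1/((-6 - 26862) + (-246 + 25281 - 17490)) = 1/(-26868 + 7545) = 1/(-19323) = -1/19323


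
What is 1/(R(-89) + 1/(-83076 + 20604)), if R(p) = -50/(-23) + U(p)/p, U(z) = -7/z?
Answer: 11381336376/24731795425 ≈ 0.46019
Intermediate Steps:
R(p) = 50/23 - 7/p² (R(p) = -50/(-23) + (-7/p)/p = -50*(-1/23) - 7/p² = 50/23 - 7/p²)
1/(R(-89) + 1/(-83076 + 20604)) = 1/((50/23 - 7/(-89)²) + 1/(-83076 + 20604)) = 1/((50/23 - 7*1/7921) + 1/(-62472)) = 1/((50/23 - 7/7921) - 1/62472) = 1/(395889/182183 - 1/62472) = 1/(24731795425/11381336376) = 11381336376/24731795425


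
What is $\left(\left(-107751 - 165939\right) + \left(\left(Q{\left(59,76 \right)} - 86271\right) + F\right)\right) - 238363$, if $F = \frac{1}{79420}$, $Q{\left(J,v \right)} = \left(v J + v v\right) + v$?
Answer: $- \frac{46698006959}{79420} \approx -5.8799 \cdot 10^{5}$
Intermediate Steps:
$Q{\left(J,v \right)} = v + v^{2} + J v$ ($Q{\left(J,v \right)} = \left(J v + v^{2}\right) + v = \left(v^{2} + J v\right) + v = v + v^{2} + J v$)
$F = \frac{1}{79420} \approx 1.2591 \cdot 10^{-5}$
$\left(\left(-107751 - 165939\right) + \left(\left(Q{\left(59,76 \right)} - 86271\right) + F\right)\right) - 238363 = \left(\left(-107751 - 165939\right) + \left(\left(76 \left(1 + 59 + 76\right) - 86271\right) + \frac{1}{79420}\right)\right) - 238363 = \left(\left(-107751 - 165939\right) + \left(\left(76 \cdot 136 - 86271\right) + \frac{1}{79420}\right)\right) - 238363 = \left(-273690 + \left(\left(10336 - 86271\right) + \frac{1}{79420}\right)\right) - 238363 = \left(-273690 + \left(-75935 + \frac{1}{79420}\right)\right) - 238363 = \left(-273690 - \frac{6030757699}{79420}\right) - 238363 = - \frac{27767217499}{79420} - 238363 = - \frac{46698006959}{79420}$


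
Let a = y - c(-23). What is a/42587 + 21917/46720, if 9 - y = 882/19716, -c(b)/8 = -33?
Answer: 1513964676677/3269019003520 ≈ 0.46313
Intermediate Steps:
c(b) = 264 (c(b) = -8*(-33) = 264)
y = 29427/3286 (y = 9 - 882/19716 = 9 - 1*147/3286 = 9 - 147/3286 = 29427/3286 ≈ 8.9553)
a = -838077/3286 (a = 29427/3286 - 1*264 = 29427/3286 - 264 = -838077/3286 ≈ -255.04)
a/42587 + 21917/46720 = -838077/3286/42587 + 21917/46720 = -838077/3286*1/42587 + 21917*(1/46720) = -838077/139940882 + 21917/46720 = 1513964676677/3269019003520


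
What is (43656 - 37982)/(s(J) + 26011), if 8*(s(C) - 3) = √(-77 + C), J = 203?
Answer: 4723309952/21655302209 - 68088*√14/21655302209 ≈ 0.21810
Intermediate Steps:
s(C) = 3 + √(-77 + C)/8
(43656 - 37982)/(s(J) + 26011) = (43656 - 37982)/((3 + √(-77 + 203)/8) + 26011) = 5674/((3 + √126/8) + 26011) = 5674/((3 + (3*√14)/8) + 26011) = 5674/((3 + 3*√14/8) + 26011) = 5674/(26014 + 3*√14/8)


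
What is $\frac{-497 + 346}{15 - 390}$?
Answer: $\frac{151}{375} \approx 0.40267$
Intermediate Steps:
$\frac{-497 + 346}{15 - 390} = - \frac{151}{-375} = \left(-151\right) \left(- \frac{1}{375}\right) = \frac{151}{375}$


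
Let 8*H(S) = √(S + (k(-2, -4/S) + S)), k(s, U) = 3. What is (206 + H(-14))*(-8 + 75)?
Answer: 13802 + 335*I/8 ≈ 13802.0 + 41.875*I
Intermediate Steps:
H(S) = √(3 + 2*S)/8 (H(S) = √(S + (3 + S))/8 = √(3 + 2*S)/8)
(206 + H(-14))*(-8 + 75) = (206 + √(3 + 2*(-14))/8)*(-8 + 75) = (206 + √(3 - 28)/8)*67 = (206 + √(-25)/8)*67 = (206 + (5*I)/8)*67 = (206 + 5*I/8)*67 = 13802 + 335*I/8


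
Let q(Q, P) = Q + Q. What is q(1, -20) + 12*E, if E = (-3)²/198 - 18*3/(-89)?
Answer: 9620/979 ≈ 9.8264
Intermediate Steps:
q(Q, P) = 2*Q
E = 1277/1958 (E = 9*(1/198) - 54*(-1/89) = 1/22 + 54/89 = 1277/1958 ≈ 0.65220)
q(1, -20) + 12*E = 2*1 + 12*(1277/1958) = 2 + 7662/979 = 9620/979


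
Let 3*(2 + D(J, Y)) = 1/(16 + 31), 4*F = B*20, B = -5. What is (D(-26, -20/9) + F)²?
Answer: 14485636/19881 ≈ 728.62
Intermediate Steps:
F = -25 (F = (-5*20)/4 = (¼)*(-100) = -25)
D(J, Y) = -281/141 (D(J, Y) = -2 + 1/(3*(16 + 31)) = -2 + (⅓)/47 = -2 + (⅓)*(1/47) = -2 + 1/141 = -281/141)
(D(-26, -20/9) + F)² = (-281/141 - 25)² = (-3806/141)² = 14485636/19881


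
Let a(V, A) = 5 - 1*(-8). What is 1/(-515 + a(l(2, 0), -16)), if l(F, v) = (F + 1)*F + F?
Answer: -1/502 ≈ -0.0019920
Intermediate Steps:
l(F, v) = F + F*(1 + F) (l(F, v) = (1 + F)*F + F = F*(1 + F) + F = F + F*(1 + F))
a(V, A) = 13 (a(V, A) = 5 + 8 = 13)
1/(-515 + a(l(2, 0), -16)) = 1/(-515 + 13) = 1/(-502) = -1/502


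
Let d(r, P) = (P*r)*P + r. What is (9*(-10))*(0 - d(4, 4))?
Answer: 6120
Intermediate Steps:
d(r, P) = r + r*P**2 (d(r, P) = r*P**2 + r = r + r*P**2)
(9*(-10))*(0 - d(4, 4)) = (9*(-10))*(0 - 4*(1 + 4**2)) = -90*(0 - 4*(1 + 16)) = -90*(0 - 4*17) = -90*(0 - 1*68) = -90*(0 - 68) = -90*(-68) = 6120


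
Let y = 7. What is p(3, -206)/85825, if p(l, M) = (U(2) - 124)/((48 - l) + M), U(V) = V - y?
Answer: 129/13817825 ≈ 9.3358e-6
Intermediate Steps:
U(V) = -7 + V (U(V) = V - 1*7 = V - 7 = -7 + V)
p(l, M) = -129/(48 + M - l) (p(l, M) = ((-7 + 2) - 124)/((48 - l) + M) = (-5 - 124)/(48 + M - l) = -129/(48 + M - l))
p(3, -206)/85825 = (129/(-48 + 3 - 1*(-206)))/85825 = (129/(-48 + 3 + 206))*(1/85825) = (129/161)*(1/85825) = 129/13817825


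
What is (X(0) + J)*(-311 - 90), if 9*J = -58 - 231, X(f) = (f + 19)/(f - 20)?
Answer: 2386351/180 ≈ 13258.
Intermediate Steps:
X(f) = (19 + f)/(-20 + f)
J = -289/9 (J = (-58 - 231)/9 = (⅑)*(-289) = -289/9 ≈ -32.111)
(X(0) + J)*(-311 - 90) = ((19 + 0)/(-20 + 0) - 289/9)*(-311 - 90) = (19/(-20) - 289/9)*(-401) = (-1/20*19 - 289/9)*(-401) = (-19/20 - 289/9)*(-401) = -5951/180*(-401) = 2386351/180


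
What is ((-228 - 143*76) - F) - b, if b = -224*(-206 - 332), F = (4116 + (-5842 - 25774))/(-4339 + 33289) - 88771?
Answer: -24802073/579 ≈ -42836.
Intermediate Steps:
F = -51398959/579 (F = (4116 - 31616)/28950 - 88771 = -27500*1/28950 - 88771 = -550/579 - 88771 = -51398959/579 ≈ -88772.)
b = 120512 (b = -224*(-538) = 120512)
((-228 - 143*76) - F) - b = ((-228 - 143*76) - 1*(-51398959/579)) - 1*120512 = ((-228 - 10868) + 51398959/579) - 120512 = (-11096 + 51398959/579) - 120512 = 44974375/579 - 120512 = -24802073/579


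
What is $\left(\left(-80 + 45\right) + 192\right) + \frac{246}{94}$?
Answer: $\frac{7502}{47} \approx 159.62$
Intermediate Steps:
$\left(\left(-80 + 45\right) + 192\right) + \frac{246}{94} = \left(-35 + 192\right) + 246 \cdot \frac{1}{94} = 157 + \frac{123}{47} = \frac{7502}{47}$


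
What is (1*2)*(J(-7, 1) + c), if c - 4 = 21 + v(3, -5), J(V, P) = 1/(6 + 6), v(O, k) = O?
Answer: 337/6 ≈ 56.167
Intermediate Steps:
J(V, P) = 1/12
c = 28 (c = 4 + (21 + 3) = 4 + 24 = 28)
(1*2)*(J(-7, 1) + c) = (1*2)*(1/12 + 28) = 2*(337/12) = 337/6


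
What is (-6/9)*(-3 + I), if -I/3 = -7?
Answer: -12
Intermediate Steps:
I = 21 (I = -3*(-7) = 21)
(-6/9)*(-3 + I) = (-6/9)*(-3 + 21) = -6*1/9*18 = -2/3*18 = -12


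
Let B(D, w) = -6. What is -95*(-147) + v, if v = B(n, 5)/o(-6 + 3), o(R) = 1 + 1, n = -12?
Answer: 13962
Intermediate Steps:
o(R) = 2
v = -3 (v = -6/2 = -6*½ = -3)
-95*(-147) + v = -95*(-147) - 3 = 13965 - 3 = 13962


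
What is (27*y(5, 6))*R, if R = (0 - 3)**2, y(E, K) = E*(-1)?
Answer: -1215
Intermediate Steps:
y(E, K) = -E
R = 9 (R = (-3)**2 = 9)
(27*y(5, 6))*R = (27*(-1*5))*9 = (27*(-5))*9 = -135*9 = -1215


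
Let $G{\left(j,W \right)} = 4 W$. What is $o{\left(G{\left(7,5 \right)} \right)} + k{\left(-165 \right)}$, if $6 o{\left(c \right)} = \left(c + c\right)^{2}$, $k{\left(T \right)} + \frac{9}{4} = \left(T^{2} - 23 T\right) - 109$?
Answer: $\frac{374105}{12} \approx 31175.0$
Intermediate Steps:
$k{\left(T \right)} = - \frac{445}{4} + T^{2} - 23 T$ ($k{\left(T \right)} = - \frac{9}{4} - \left(109 - T^{2} + 23 T\right) = - \frac{445}{4} + T^{2} - 23 T$)
$o{\left(c \right)} = \frac{2 c^{2}}{3}$ ($o{\left(c \right)} = \frac{\left(c + c\right)^{2}}{6} = \frac{\left(2 c\right)^{2}}{6} = \frac{4 c^{2}}{6} = \frac{2 c^{2}}{3}$)
$o{\left(G{\left(7,5 \right)} \right)} + k{\left(-165 \right)} = \frac{2 \left(4 \cdot 5\right)^{2}}{3} - \left(- \frac{14735}{4} - 27225\right) = \frac{2 \cdot 20^{2}}{3} + \left(- \frac{445}{4} + 27225 + 3795\right) = \frac{2}{3} \cdot 400 + \frac{123635}{4} = \frac{800}{3} + \frac{123635}{4} = \frac{374105}{12}$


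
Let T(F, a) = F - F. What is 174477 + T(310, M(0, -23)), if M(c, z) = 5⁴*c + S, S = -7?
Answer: 174477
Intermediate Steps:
M(c, z) = -7 + 625*c (M(c, z) = 5⁴*c - 7 = 625*c - 7 = -7 + 625*c)
T(F, a) = 0
174477 + T(310, M(0, -23)) = 174477 + 0 = 174477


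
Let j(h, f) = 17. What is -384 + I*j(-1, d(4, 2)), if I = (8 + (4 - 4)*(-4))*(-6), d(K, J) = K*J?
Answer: -1200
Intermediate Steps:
d(K, J) = J*K
I = -48 (I = (8 + 0*(-4))*(-6) = (8 + 0)*(-6) = 8*(-6) = -48)
-384 + I*j(-1, d(4, 2)) = -384 - 48*17 = -384 - 816 = -1200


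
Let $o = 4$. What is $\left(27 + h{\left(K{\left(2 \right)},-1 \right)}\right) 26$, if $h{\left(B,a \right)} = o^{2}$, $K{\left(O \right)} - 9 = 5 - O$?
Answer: $1118$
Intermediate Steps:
$K{\left(O \right)} = 14 - O$ ($K{\left(O \right)} = 9 - \left(-5 + O\right) = 14 - O$)
$h{\left(B,a \right)} = 16$ ($h{\left(B,a \right)} = 4^{2} = 16$)
$\left(27 + h{\left(K{\left(2 \right)},-1 \right)}\right) 26 = \left(27 + 16\right) 26 = 43 \cdot 26 = 1118$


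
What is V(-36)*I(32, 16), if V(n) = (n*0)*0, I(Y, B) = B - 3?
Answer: 0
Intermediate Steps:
I(Y, B) = -3 + B
V(n) = 0 (V(n) = 0*0 = 0)
V(-36)*I(32, 16) = 0*(-3 + 16) = 0*13 = 0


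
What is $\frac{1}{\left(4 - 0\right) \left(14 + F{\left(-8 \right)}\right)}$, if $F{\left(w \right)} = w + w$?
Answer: $- \frac{1}{8} \approx -0.125$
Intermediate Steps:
$F{\left(w \right)} = 2 w$
$\frac{1}{\left(4 - 0\right) \left(14 + F{\left(-8 \right)}\right)} = \frac{1}{\left(4 - 0\right) \left(14 + 2 \left(-8\right)\right)} = \frac{1}{\left(4 + 0\right) \left(14 - 16\right)} = \frac{1}{4 \left(-2\right)} = \frac{1}{-8} = - \frac{1}{8}$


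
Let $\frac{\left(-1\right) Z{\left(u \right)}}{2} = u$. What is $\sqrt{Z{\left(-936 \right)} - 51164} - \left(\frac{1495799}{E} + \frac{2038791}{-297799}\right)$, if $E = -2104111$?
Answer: $\frac{4735290016202}{626602151689} + 2 i \sqrt{12323} \approx 7.5571 + 222.02 i$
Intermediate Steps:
$Z{\left(u \right)} = - 2 u$
$\sqrt{Z{\left(-936 \right)} - 51164} - \left(\frac{1495799}{E} + \frac{2038791}{-297799}\right) = \sqrt{\left(-2\right) \left(-936\right) - 51164} - \left(\frac{1495799}{-2104111} + \frac{2038791}{-297799}\right) = \sqrt{1872 - 51164} - \left(1495799 \left(- \frac{1}{2104111}\right) + 2038791 \left(- \frac{1}{297799}\right)\right) = \sqrt{-49292} - \left(- \frac{1495799}{2104111} - \frac{2038791}{297799}\right) = 2 i \sqrt{12323} - - \frac{4735290016202}{626602151689} = 2 i \sqrt{12323} + \frac{4735290016202}{626602151689} = \frac{4735290016202}{626602151689} + 2 i \sqrt{12323}$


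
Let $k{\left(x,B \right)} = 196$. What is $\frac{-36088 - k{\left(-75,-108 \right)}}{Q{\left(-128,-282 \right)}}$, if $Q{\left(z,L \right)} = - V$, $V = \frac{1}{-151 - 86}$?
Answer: $-8599308$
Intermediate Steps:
$V = - \frac{1}{237}$ ($V = \frac{1}{-237} = - \frac{1}{237} \approx -0.0042194$)
$Q{\left(z,L \right)} = \frac{1}{237}$ ($Q{\left(z,L \right)} = \left(-1\right) \left(- \frac{1}{237}\right) = \frac{1}{237}$)
$\frac{-36088 - k{\left(-75,-108 \right)}}{Q{\left(-128,-282 \right)}} = \left(-36088 - 196\right) \frac{1}{\frac{1}{237}} = \left(-36088 - 196\right) 237 = \left(-36284\right) 237 = -8599308$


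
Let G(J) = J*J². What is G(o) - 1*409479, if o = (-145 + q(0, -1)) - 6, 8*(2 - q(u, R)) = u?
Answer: -3717428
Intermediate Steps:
q(u, R) = 2 - u/8
o = -149 (o = (-145 + (2 - ⅛*0)) - 6 = (-145 + (2 + 0)) - 6 = (-145 + 2) - 6 = -143 - 6 = -149)
G(J) = J³
G(o) - 1*409479 = (-149)³ - 1*409479 = -3307949 - 409479 = -3717428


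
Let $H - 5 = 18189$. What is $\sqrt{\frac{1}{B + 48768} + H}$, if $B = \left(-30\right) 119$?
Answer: $\frac{\sqrt{50984609606}}{1674} \approx 134.89$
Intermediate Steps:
$B = -3570$
$H = 18194$ ($H = 5 + 18189 = 18194$)
$\sqrt{\frac{1}{B + 48768} + H} = \sqrt{\frac{1}{-3570 + 48768} + 18194} = \sqrt{\frac{1}{45198} + 18194} = \sqrt{\frac{822332413}{45198}} = \frac{\sqrt{50984609606}}{1674}$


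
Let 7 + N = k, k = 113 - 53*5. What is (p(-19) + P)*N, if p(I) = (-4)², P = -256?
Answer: 38160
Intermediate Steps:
p(I) = 16
k = -152 (k = 113 - 1*265 = 113 - 265 = -152)
N = -159 (N = -7 - 152 = -159)
(p(-19) + P)*N = (16 - 256)*(-159) = -240*(-159) = 38160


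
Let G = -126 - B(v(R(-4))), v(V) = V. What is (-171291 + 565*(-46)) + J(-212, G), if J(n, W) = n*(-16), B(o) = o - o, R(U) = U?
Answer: -193889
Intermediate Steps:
B(o) = 0
G = -126 (G = -126 - 1*0 = -126 + 0 = -126)
J(n, W) = -16*n
(-171291 + 565*(-46)) + J(-212, G) = (-171291 + 565*(-46)) - 16*(-212) = (-171291 - 25990) + 3392 = -197281 + 3392 = -193889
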